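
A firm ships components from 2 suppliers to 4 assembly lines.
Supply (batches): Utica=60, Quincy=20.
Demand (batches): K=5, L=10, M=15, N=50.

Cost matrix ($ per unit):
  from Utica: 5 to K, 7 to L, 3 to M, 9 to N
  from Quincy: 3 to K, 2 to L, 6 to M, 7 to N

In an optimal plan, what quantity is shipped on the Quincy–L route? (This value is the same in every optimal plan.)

10

The minimum-cost plan:
  Utica→K: 5 × $5 = $25
  Utica→M: 15 × $3 = $45
  Utica→N: 40 × $9 = $360
  Quincy→L: 10 × $2 = $20
  Quincy→N: 10 × $7 = $70
Total cost = $520.
So Quincy→L carries 10 batches.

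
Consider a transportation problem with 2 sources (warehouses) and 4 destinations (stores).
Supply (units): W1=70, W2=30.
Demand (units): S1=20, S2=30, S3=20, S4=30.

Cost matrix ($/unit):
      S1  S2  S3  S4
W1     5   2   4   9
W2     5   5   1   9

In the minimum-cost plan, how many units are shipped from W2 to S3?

20

Solving gives:
  W1–S1: 20 units
  W1–S2: 30 units
  W1–S4: 20 units
  W2–S3: 20 units
  W2–S4: 10 units
Total cost = $450.
So W2→S3 carries 20 units.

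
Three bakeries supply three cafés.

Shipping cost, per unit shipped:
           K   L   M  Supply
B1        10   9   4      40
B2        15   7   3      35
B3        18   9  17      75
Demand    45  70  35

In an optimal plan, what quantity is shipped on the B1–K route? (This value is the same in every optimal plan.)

Solving gives:
  B1 to K: 40 trays
  B2 to M: 35 trays
  B3 to K: 5 trays
  B3 to L: 70 trays
Total cost = 1225.
So B1→K carries 40 trays.

40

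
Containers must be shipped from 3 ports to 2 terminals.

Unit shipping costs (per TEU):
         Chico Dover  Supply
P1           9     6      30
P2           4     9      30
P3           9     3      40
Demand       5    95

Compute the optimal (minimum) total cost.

Optimal allocation:
  P1->Dover: 30 TEU
  P2->Chico: 5 TEU
  P2->Dover: 25 TEU
  P3->Dover: 40 TEU
Total cost = 545.

545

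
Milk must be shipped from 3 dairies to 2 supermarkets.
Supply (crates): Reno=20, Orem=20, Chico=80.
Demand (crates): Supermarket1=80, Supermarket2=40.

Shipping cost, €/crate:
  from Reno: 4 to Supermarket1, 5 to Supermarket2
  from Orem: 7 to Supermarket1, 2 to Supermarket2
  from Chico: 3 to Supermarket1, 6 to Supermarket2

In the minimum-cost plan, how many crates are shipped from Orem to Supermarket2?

The minimum-cost plan:
  Reno->Supermarket2: 20 crates
  Orem->Supermarket2: 20 crates
  Chico->Supermarket1: 80 crates
Total cost = €380.
So Orem→Supermarket2 carries 20 crates.

20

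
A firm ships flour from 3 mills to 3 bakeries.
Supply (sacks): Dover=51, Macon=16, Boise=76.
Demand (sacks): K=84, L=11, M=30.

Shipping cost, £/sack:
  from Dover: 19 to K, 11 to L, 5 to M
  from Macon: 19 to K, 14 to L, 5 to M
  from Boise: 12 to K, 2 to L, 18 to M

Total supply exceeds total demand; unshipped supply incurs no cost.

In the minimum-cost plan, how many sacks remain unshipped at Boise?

0

An optimal plan:
  Dover–K: 3 × £19 = £57
  Dover–M: 30 × £5 = £150
  Macon–K: 16 × £19 = £304
  Boise–K: 65 × £12 = £780
  Boise–L: 11 × £2 = £22
Total cost = £1313.
Boise ships 76 of its 76, leaving 0.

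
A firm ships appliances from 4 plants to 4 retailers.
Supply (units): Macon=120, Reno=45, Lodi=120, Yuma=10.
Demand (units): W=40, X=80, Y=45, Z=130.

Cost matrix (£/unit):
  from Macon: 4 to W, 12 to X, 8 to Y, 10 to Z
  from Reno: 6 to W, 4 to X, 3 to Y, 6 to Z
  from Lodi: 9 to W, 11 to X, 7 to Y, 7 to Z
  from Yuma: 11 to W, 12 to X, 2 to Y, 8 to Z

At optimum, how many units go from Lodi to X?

0

Optimal shipments:
  Macon->W: 40 × £4 = £160
  Macon->X: 35 × £12 = £420
  Macon->Y: 35 × £8 = £280
  Macon->Z: 10 × £10 = £100
  Reno->X: 45 × £4 = £180
  Lodi->Z: 120 × £7 = £840
  Yuma->Y: 10 × £2 = £20
Total cost = £2000.
The route Lodi→X is not used.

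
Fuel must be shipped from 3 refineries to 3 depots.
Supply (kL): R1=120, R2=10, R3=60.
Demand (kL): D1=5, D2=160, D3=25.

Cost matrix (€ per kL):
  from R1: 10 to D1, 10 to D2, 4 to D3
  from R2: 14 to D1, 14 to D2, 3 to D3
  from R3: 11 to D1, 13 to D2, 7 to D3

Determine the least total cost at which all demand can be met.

Optimal allocation:
  R1→D2: 120 kL
  R2→D3: 10 kL
  R3→D1: 5 kL
  R3→D2: 40 kL
  R3→D3: 15 kL
Total cost = €1910.

1910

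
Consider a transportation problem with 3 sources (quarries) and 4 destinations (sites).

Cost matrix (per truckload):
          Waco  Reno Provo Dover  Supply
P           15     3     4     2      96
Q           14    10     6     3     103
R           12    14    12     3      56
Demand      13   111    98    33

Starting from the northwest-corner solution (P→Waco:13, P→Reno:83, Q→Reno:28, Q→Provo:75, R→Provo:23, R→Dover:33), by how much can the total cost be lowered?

Current plan cost = 13·15 + 83·3 + 28·10 + 75·6 + 23·12 + 33·3 = 1549.
Optimal plan:
  P→Reno: 96 × 3 = 288
  Q→Reno: 5 × 10 = 50
  Q→Provo: 98 × 6 = 588
  R→Waco: 13 × 12 = 156
  R→Reno: 10 × 14 = 140
  R→Dover: 33 × 3 = 99
Optimal cost = 1321.
Saving = 1549 − 1321 = 228.

228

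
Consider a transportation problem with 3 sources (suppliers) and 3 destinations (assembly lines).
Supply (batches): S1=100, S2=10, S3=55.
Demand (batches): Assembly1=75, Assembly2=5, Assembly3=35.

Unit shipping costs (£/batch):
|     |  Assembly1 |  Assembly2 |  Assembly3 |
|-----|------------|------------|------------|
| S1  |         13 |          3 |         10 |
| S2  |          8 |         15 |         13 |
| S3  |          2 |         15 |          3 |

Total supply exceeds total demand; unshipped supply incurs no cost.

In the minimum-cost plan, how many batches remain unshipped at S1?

50

Minimum-cost shipments:
  S1->Assembly1: 10 batches
  S1->Assembly2: 5 batches
  S1->Assembly3: 35 batches
  S2->Assembly1: 10 batches
  S3->Assembly1: 55 batches
Total cost = £685.
S1 ships 50 of its 100, leaving 50.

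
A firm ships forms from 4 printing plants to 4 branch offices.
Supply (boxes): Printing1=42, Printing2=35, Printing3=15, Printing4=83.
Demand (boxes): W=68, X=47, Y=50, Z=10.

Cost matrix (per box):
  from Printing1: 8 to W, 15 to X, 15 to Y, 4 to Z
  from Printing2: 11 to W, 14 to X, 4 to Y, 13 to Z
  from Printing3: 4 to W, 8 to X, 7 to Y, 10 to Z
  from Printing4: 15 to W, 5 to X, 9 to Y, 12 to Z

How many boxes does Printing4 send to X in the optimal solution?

47

Optimal shipments:
  Printing1->W: 32 × 8 = 256
  Printing1->Z: 10 × 4 = 40
  Printing2->Y: 35 × 4 = 140
  Printing3->W: 15 × 4 = 60
  Printing4->W: 21 × 15 = 315
  Printing4->X: 47 × 5 = 235
  Printing4->Y: 15 × 9 = 135
Total cost = 1181.
So Printing4→X carries 47 boxes.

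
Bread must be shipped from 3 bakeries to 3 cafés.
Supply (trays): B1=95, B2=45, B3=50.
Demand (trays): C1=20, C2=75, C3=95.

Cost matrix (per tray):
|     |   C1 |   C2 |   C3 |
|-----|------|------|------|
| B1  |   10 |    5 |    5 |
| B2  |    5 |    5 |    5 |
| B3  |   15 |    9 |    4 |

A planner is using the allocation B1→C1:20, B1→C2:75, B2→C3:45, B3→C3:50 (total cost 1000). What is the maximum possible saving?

Current plan cost = 20·10 + 75·5 + 45·5 + 50·4 = 1000.
Optimal plan:
  B1 to C2: 50 × 5 = 250
  B1 to C3: 45 × 5 = 225
  B2 to C1: 20 × 5 = 100
  B2 to C2: 25 × 5 = 125
  B3 to C3: 50 × 4 = 200
Optimal cost = 900.
Saving = 1000 − 900 = 100.

100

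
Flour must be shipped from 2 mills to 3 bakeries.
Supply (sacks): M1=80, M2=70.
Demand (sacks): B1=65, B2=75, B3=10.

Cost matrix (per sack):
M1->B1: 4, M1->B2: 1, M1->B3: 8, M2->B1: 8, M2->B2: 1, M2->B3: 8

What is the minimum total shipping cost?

415

One minimum-cost allocation:
  M1→B1: 65 × 4 = 260
  M1→B2: 15 × 1 = 15
  M2→B2: 60 × 1 = 60
  M2→B3: 10 × 8 = 80
Total = 260 + 15 + 60 + 80 = 415.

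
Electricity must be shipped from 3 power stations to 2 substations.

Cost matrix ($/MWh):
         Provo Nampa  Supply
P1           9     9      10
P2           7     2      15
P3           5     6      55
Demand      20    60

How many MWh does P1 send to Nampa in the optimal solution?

The minimum-cost plan:
  P1->Nampa: 10 × $9 = $90
  P2->Nampa: 15 × $2 = $30
  P3->Provo: 20 × $5 = $100
  P3->Nampa: 35 × $6 = $210
Total cost = $430.
So P1→Nampa carries 10 MWh.

10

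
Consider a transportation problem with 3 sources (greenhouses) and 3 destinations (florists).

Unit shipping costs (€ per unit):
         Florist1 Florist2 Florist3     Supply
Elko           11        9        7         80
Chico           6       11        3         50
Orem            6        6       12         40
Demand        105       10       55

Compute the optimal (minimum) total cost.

1180

A cheapest plan:
  Elko–Florist1: 15 × €11 = €165
  Elko–Florist2: 10 × €9 = €90
  Elko–Florist3: 55 × €7 = €385
  Chico–Florist1: 50 × €6 = €300
  Orem–Florist1: 40 × €6 = €240
Total = 165 + 90 + 385 + 300 + 240 = €1180.
(Supply check: Elko ships 80; Chico ships 50; Orem ships 40.)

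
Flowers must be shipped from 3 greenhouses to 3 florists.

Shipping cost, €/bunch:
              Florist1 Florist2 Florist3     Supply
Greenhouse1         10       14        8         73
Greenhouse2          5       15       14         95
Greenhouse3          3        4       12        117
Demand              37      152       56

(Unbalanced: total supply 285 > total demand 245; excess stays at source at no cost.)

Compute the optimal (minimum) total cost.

1609

A cheapest plan:
  Greenhouse1 to Florist2: 17 × €14 = €238
  Greenhouse1 to Florist3: 56 × €8 = €448
  Greenhouse2 to Florist1: 37 × €5 = €185
  Greenhouse2 to Florist2: 18 × €15 = €270
  Greenhouse3 to Florist2: 117 × €4 = €468
Total = 238 + 448 + 185 + 270 + 468 = €1609.
(Supply check: Greenhouse1 ships 73; Greenhouse2 ships 55; Greenhouse3 ships 117.)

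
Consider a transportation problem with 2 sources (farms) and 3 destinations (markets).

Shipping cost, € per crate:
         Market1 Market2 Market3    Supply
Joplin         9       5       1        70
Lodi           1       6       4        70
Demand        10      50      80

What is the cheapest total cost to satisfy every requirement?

420

One minimum-cost allocation:
  Joplin->Market3: 70 crates
  Lodi->Market1: 10 crates
  Lodi->Market2: 50 crates
  Lodi->Market3: 10 crates
Total cost = €420.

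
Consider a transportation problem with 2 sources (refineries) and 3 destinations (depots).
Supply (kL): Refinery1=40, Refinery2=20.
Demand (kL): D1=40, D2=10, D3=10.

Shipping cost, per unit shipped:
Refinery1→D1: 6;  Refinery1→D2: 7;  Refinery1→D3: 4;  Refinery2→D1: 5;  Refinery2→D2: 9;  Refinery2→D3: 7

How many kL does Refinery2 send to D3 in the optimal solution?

The minimum-cost plan:
  Refinery1->D1: 20 kL
  Refinery1->D2: 10 kL
  Refinery1->D3: 10 kL
  Refinery2->D1: 20 kL
Total cost = 330.
The route Refinery2→D3 is not used.

0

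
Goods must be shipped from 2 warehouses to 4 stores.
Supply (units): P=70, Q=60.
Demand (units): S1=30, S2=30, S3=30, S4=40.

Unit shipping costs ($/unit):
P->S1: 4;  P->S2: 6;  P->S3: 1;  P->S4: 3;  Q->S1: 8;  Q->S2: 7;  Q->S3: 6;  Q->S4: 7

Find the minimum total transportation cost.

600

Optimal allocation:
  P->S1: 30 × $4 = $120
  P->S3: 30 × $1 = $30
  P->S4: 10 × $3 = $30
  Q->S2: 30 × $7 = $210
  Q->S4: 30 × $7 = $210
Total = 120 + 30 + 30 + 210 + 210 = $600.
(Supply check: P ships 70; Q ships 60.)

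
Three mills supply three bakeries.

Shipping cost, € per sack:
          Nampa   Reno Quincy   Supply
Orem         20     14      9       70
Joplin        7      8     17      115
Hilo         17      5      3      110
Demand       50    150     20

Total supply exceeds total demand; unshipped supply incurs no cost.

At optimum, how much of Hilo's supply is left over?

An optimal plan:
  Joplin->Nampa: 50 × €7 = €350
  Joplin->Reno: 60 × €8 = €480
  Hilo->Reno: 90 × €5 = €450
  Hilo->Quincy: 20 × €3 = €60
Total cost = €1340.
Hilo ships 110 of its 110, leaving 0.

0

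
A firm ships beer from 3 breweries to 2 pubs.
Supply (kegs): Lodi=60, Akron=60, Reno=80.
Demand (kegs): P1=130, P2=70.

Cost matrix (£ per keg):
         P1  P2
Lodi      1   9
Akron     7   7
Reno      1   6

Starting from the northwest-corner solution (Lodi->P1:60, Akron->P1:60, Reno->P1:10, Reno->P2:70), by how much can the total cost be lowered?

Current plan cost = 60·1 + 60·7 + 10·1 + 70·6 = £910.
Optimal plan:
  Lodi→P1: 60 × £1 = £60
  Akron→P2: 60 × £7 = £420
  Reno→P1: 70 × £1 = £70
  Reno→P2: 10 × £6 = £60
Optimal cost = £610.
Saving = 910 − 610 = £300.

300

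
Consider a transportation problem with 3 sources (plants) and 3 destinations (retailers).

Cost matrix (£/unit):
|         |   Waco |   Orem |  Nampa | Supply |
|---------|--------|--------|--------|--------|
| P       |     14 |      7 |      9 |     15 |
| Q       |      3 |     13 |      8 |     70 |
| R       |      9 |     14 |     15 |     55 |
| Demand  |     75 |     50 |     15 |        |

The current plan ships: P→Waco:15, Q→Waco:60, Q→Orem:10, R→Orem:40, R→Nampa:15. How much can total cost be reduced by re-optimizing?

245

Current plan cost = 15·14 + 60·3 + 10·13 + 40·14 + 15·15 = £1305.
Optimal plan:
  P→Orem: 15 × £7 = £105
  Q→Waco: 55 × £3 = £165
  Q→Nampa: 15 × £8 = £120
  R→Waco: 20 × £9 = £180
  R→Orem: 35 × £14 = £490
Optimal cost = £1060.
Saving = 1305 − 1060 = £245.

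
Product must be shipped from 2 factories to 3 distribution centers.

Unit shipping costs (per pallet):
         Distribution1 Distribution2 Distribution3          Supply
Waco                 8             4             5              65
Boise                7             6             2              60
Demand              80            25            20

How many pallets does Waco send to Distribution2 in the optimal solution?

Optimal shipments:
  Waco to Distribution1: 40 × 8 = 320
  Waco to Distribution2: 25 × 4 = 100
  Boise to Distribution1: 40 × 7 = 280
  Boise to Distribution3: 20 × 2 = 40
Total cost = 740.
So Waco→Distribution2 carries 25 pallets.

25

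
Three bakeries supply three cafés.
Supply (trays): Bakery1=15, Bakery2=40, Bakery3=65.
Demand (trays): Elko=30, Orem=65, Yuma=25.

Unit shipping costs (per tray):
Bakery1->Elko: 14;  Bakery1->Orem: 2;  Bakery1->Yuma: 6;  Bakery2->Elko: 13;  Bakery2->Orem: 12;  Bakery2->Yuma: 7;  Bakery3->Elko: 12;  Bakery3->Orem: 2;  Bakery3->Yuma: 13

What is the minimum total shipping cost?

680

One minimum-cost allocation:
  Bakery1->Yuma: 15 × 6 = 90
  Bakery2->Elko: 30 × 13 = 390
  Bakery2->Yuma: 10 × 7 = 70
  Bakery3->Orem: 65 × 2 = 130
Total = 90 + 390 + 70 + 130 = 680.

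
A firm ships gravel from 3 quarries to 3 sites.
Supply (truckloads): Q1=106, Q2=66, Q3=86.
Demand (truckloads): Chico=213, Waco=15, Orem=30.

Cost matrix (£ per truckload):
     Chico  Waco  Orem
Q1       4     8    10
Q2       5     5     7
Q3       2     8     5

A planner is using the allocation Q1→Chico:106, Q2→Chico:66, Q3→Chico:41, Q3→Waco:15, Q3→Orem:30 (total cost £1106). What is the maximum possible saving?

Current plan cost = 106·4 + 66·5 + 41·2 + 15·8 + 30·5 = £1106.
Optimal plan:
  Q1→Chico: 106 × £4 = £424
  Q2→Chico: 21 × £5 = £105
  Q2→Waco: 15 × £5 = £75
  Q2→Orem: 30 × £7 = £210
  Q3→Chico: 86 × £2 = £172
Optimal cost = £986.
Saving = 1106 − 986 = £120.

120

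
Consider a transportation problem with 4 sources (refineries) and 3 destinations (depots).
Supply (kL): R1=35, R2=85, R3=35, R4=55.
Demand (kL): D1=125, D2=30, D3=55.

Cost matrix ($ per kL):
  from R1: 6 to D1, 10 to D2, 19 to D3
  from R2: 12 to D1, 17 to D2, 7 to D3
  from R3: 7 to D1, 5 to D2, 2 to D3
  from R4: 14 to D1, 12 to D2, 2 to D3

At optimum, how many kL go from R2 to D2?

0

Solving gives:
  R1–D1: 35 × $6 = $210
  R2–D1: 85 × $12 = $1020
  R3–D1: 5 × $7 = $35
  R3–D2: 30 × $5 = $150
  R4–D3: 55 × $2 = $110
Total cost = $1525.
The route R2→D2 is not used.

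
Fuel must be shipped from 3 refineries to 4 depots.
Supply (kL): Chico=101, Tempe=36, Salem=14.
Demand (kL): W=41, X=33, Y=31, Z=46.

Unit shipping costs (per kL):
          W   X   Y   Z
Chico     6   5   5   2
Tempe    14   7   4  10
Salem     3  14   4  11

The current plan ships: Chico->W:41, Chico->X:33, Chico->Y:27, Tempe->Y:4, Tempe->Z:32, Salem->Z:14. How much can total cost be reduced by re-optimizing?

441

Current plan cost = 41·6 + 33·5 + 27·5 + 4·4 + 32·10 + 14·11 = 1036.
Optimal plan:
  Chico→W: 27 × 6 = 162
  Chico→X: 28 × 5 = 140
  Chico→Z: 46 × 2 = 92
  Tempe→X: 5 × 7 = 35
  Tempe→Y: 31 × 4 = 124
  Salem→W: 14 × 3 = 42
Optimal cost = 595.
Saving = 1036 − 595 = 441.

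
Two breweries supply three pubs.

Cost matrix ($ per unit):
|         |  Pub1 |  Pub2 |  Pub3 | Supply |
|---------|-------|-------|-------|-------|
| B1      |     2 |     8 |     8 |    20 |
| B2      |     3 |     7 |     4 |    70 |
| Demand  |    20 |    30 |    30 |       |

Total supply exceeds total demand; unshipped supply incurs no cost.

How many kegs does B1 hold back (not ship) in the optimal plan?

Minimum-cost shipments:
  B1->Pub1: 20 kegs
  B2->Pub2: 30 kegs
  B2->Pub3: 30 kegs
Total cost = $370.
B1 ships 20 of its 20, leaving 0.

0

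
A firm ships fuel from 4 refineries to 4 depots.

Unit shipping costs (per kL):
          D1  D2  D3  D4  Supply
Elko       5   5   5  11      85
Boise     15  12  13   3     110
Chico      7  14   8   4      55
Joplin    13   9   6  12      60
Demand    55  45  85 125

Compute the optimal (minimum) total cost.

A cheapest plan:
  Elko to D1: 15 kL
  Elko to D2: 45 kL
  Elko to D3: 25 kL
  Boise to D4: 110 kL
  Chico to D1: 40 kL
  Chico to D4: 15 kL
  Joplin to D3: 60 kL
Total cost = 1455.
(Supply check: Elko ships 85; Boise ships 110; Chico ships 55; Joplin ships 60.)

1455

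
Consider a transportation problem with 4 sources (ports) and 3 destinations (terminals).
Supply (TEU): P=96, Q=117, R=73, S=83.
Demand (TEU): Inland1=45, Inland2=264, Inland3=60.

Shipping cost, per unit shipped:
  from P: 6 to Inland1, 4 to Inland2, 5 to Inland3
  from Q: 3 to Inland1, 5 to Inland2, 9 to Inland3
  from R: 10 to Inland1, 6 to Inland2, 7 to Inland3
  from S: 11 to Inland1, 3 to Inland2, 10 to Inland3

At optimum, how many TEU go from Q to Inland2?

72

Solving gives:
  P–Inland2: 96 TEU
  Q–Inland1: 45 TEU
  Q–Inland2: 72 TEU
  R–Inland2: 13 TEU
  R–Inland3: 60 TEU
  S–Inland2: 83 TEU
Total cost = 1626.
So Q→Inland2 carries 72 TEU.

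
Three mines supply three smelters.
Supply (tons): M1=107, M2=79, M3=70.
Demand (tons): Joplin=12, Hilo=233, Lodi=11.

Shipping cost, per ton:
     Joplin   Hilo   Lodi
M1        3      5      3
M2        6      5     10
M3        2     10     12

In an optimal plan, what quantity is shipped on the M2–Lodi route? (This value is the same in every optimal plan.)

The minimum-cost plan:
  M1→Hilo: 96 × 5 = 480
  M1→Lodi: 11 × 3 = 33
  M2→Hilo: 79 × 5 = 395
  M3→Joplin: 12 × 2 = 24
  M3→Hilo: 58 × 10 = 580
Total cost = 1512.
The route M2→Lodi is not used.

0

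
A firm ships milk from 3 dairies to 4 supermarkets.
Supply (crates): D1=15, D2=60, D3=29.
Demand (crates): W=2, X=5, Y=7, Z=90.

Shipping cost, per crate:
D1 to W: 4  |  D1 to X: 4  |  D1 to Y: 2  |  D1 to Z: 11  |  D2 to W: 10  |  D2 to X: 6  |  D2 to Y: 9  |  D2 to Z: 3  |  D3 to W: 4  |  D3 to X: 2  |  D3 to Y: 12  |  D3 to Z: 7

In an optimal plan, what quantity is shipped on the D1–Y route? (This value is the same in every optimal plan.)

Optimal shipments:
  D1 to W: 2 crates
  D1 to X: 5 crates
  D1 to Y: 7 crates
  D1 to Z: 1 crates
  D2 to Z: 60 crates
  D3 to Z: 29 crates
Total cost = 436.
So D1→Y carries 7 crates.

7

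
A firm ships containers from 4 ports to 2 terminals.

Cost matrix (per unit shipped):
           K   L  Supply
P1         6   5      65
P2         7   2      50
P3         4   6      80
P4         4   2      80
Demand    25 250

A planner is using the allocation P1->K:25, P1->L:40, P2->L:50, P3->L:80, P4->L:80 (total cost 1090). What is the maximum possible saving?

75

Current plan cost = 25·6 + 40·5 + 50·2 + 80·6 + 80·2 = 1090.
Optimal plan:
  P1 to L: 65 × 5 = 325
  P2 to L: 50 × 2 = 100
  P3 to K: 25 × 4 = 100
  P3 to L: 55 × 6 = 330
  P4 to L: 80 × 2 = 160
Optimal cost = 1015.
Saving = 1090 − 1015 = 75.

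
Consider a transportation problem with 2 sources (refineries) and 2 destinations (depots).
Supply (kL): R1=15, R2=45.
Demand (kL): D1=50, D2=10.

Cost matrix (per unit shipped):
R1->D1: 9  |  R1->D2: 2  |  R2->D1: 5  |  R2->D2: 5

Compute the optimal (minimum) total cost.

290

An optimal shipping plan:
  R1→D1: 5 kL
  R1→D2: 10 kL
  R2→D1: 45 kL
Total cost = 290.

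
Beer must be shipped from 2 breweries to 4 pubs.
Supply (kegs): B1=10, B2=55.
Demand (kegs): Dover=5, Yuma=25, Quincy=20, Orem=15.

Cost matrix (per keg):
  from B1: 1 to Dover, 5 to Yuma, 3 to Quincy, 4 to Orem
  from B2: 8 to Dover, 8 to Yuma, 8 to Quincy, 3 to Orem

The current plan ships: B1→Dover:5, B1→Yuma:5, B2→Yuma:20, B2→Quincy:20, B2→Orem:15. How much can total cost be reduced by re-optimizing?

Current plan cost = 5·1 + 5·5 + 20·8 + 20·8 + 15·3 = 395.
Optimal plan:
  B1–Dover: 5 × 1 = 5
  B1–Quincy: 5 × 3 = 15
  B2–Yuma: 25 × 8 = 200
  B2–Quincy: 15 × 8 = 120
  B2–Orem: 15 × 3 = 45
Optimal cost = 385.
Saving = 395 − 385 = 10.

10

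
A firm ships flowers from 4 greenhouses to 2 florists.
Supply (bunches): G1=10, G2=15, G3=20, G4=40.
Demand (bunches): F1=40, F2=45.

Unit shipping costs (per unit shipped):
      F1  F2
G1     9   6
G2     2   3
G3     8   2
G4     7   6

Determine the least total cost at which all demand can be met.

Optimal allocation:
  G1–F2: 10 × 6 = 60
  G2–F1: 15 × 2 = 30
  G3–F2: 20 × 2 = 40
  G4–F1: 25 × 7 = 175
  G4–F2: 15 × 6 = 90
Total = 60 + 30 + 40 + 175 + 90 = 395.

395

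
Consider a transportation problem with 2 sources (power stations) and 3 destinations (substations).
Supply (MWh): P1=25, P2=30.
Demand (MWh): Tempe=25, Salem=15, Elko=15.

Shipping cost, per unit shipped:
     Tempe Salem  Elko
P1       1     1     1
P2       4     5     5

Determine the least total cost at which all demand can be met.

A cheapest plan:
  P1->Salem: 15 × 1 = 15
  P1->Elko: 10 × 1 = 10
  P2->Tempe: 25 × 4 = 100
  P2->Elko: 5 × 5 = 25
Total = 15 + 10 + 100 + 25 = 150.

150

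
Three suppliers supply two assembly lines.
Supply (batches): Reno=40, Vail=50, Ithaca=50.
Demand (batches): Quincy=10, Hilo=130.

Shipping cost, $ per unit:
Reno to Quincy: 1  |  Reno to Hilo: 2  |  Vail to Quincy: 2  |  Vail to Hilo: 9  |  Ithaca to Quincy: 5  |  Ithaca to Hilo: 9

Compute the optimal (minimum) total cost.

910

A cheapest plan:
  Reno→Hilo: 40 × $2 = $80
  Vail→Quincy: 10 × $2 = $20
  Vail→Hilo: 40 × $9 = $360
  Ithaca→Hilo: 50 × $9 = $450
Total = 80 + 20 + 360 + 450 = $910.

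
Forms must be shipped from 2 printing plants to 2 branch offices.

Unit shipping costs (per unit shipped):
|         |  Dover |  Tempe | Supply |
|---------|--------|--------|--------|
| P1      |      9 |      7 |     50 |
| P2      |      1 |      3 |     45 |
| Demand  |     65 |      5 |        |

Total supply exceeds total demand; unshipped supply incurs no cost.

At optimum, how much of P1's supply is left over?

An optimal plan:
  P1->Dover: 20 × 9 = 180
  P1->Tempe: 5 × 7 = 35
  P2->Dover: 45 × 1 = 45
Total cost = 260.
P1 ships 25 of its 50, leaving 25.

25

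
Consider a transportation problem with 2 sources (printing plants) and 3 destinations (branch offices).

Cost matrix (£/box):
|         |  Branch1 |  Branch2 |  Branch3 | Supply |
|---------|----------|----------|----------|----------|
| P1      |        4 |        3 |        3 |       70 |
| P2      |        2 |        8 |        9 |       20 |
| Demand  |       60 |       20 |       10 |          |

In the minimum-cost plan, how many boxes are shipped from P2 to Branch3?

Optimal shipments:
  P1→Branch1: 40 boxes
  P1→Branch2: 20 boxes
  P1→Branch3: 10 boxes
  P2→Branch1: 20 boxes
Total cost = £290.
The route P2→Branch3 is not used.

0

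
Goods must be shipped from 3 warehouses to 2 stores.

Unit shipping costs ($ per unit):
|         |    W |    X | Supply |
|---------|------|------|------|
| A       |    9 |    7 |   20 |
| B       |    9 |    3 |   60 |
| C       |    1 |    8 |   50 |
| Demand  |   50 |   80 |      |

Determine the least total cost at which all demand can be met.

370

A cheapest plan:
  A->X: 20 units
  B->X: 60 units
  C->W: 50 units
Total cost = $370.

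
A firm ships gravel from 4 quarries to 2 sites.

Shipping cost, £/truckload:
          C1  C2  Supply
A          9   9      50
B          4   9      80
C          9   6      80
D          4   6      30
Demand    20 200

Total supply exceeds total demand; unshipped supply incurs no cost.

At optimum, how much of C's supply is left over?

0

Minimum-cost shipments:
  A–C2: 30 × £9 = £270
  B–C1: 20 × £4 = £80
  B–C2: 60 × £9 = £540
  C–C2: 80 × £6 = £480
  D–C2: 30 × £6 = £180
Total cost = £1550.
C ships 80 of its 80, leaving 0.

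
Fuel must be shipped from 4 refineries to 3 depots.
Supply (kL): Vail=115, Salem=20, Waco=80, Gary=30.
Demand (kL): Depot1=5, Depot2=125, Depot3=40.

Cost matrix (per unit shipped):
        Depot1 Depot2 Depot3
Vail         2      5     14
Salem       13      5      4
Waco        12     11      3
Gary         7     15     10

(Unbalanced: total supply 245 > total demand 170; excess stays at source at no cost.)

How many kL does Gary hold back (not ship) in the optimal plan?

30

Minimum-cost shipments:
  Vail–Depot1: 5 × 2 = 10
  Vail–Depot2: 110 × 5 = 550
  Salem–Depot2: 15 × 5 = 75
  Waco–Depot3: 40 × 3 = 120
Total cost = 755.
Gary ships 0 of its 30, leaving 30.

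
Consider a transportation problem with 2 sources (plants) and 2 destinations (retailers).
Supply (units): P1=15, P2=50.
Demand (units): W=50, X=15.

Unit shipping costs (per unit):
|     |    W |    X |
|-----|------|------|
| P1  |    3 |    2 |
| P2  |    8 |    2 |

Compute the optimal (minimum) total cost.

355

One minimum-cost allocation:
  P1 to W: 15 × 3 = 45
  P2 to W: 35 × 8 = 280
  P2 to X: 15 × 2 = 30
Total = 45 + 280 + 30 = 355.
(Supply check: P1 ships 15; P2 ships 50.)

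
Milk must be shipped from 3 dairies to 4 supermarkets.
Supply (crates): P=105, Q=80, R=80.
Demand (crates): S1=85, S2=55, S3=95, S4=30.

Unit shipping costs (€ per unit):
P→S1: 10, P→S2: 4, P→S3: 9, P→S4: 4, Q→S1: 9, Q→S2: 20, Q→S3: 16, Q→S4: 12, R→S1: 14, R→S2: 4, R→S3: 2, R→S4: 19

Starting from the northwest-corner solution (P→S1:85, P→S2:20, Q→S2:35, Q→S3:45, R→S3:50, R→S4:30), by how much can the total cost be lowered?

Current plan cost = 85·10 + 20·4 + 35·20 + 45·16 + 50·2 + 30·19 = €3020.
Optimal plan:
  P to S1: 5 crates
  P to S2: 55 crates
  P to S3: 15 crates
  P to S4: 30 crates
  Q to S1: 80 crates
  R to S3: 80 crates
Optimal cost = €1405.
Saving = 3020 − 1405 = €1615.

1615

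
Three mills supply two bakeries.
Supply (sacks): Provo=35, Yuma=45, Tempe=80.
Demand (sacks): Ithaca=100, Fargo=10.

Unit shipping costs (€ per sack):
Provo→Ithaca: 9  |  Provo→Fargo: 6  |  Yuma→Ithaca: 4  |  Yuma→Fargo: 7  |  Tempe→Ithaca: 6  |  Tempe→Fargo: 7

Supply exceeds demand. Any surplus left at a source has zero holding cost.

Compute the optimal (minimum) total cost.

A cheapest plan:
  Provo->Fargo: 10 × €6 = €60
  Yuma->Ithaca: 45 × €4 = €180
  Tempe->Ithaca: 55 × €6 = €330
Total = 60 + 180 + 330 = €570.

570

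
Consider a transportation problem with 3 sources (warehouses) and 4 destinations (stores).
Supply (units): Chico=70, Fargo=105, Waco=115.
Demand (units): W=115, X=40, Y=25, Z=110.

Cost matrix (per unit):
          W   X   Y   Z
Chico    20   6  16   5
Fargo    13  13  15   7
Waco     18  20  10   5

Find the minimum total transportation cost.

One minimum-cost allocation:
  Chico→X: 40 × 6 = 240
  Chico→Z: 30 × 5 = 150
  Fargo→W: 105 × 13 = 1365
  Waco→W: 10 × 18 = 180
  Waco→Y: 25 × 10 = 250
  Waco→Z: 80 × 5 = 400
Total = 240 + 150 + 1365 + 180 + 250 + 400 = 2585.
(Supply check: Chico ships 70; Fargo ships 105; Waco ships 115.)

2585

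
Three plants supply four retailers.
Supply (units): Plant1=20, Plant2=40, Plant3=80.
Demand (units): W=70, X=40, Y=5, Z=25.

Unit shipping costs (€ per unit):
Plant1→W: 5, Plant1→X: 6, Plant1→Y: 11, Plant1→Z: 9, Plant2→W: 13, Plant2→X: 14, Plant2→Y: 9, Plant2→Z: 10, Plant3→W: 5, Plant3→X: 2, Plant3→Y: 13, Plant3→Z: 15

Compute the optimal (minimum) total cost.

805

One minimum-cost allocation:
  Plant1 to W: 20 × €5 = €100
  Plant2 to W: 10 × €13 = €130
  Plant2 to Y: 5 × €9 = €45
  Plant2 to Z: 25 × €10 = €250
  Plant3 to W: 40 × €5 = €200
  Plant3 to X: 40 × €2 = €80
Total = 100 + 130 + 45 + 250 + 200 + 80 = €805.
(Supply check: Plant1 ships 20; Plant2 ships 40; Plant3 ships 80.)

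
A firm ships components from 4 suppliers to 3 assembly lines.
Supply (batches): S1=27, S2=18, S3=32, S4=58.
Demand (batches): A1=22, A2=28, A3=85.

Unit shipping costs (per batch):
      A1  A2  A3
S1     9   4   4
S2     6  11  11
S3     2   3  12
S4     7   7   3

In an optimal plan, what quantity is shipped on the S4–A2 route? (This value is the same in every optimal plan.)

Optimal shipments:
  S1–A3: 27 × 4 = 108
  S2–A1: 18 × 6 = 108
  S3–A1: 4 × 2 = 8
  S3–A2: 28 × 3 = 84
  S4–A3: 58 × 3 = 174
Total cost = 482.
The route S4→A2 is not used.

0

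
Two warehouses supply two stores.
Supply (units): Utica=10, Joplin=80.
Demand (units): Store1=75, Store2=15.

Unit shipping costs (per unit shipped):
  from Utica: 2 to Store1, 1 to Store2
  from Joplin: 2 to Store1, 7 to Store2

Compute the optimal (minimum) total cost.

A cheapest plan:
  Utica→Store2: 10 × 1 = 10
  Joplin→Store1: 75 × 2 = 150
  Joplin→Store2: 5 × 7 = 35
Total = 10 + 150 + 35 = 195.
(Supply check: Utica ships 10; Joplin ships 80.)

195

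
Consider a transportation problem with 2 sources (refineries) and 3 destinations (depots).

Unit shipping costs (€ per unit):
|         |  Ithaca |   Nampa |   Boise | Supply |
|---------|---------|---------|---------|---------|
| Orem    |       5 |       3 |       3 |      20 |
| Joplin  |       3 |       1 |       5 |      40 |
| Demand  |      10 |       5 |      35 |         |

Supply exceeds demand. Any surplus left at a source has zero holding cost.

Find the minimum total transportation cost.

170

One minimum-cost allocation:
  Orem–Boise: 20 × €3 = €60
  Joplin–Ithaca: 10 × €3 = €30
  Joplin–Nampa: 5 × €1 = €5
  Joplin–Boise: 15 × €5 = €75
Total = 60 + 30 + 5 + 75 = €170.
(Supply check: Orem ships 20; Joplin ships 30.)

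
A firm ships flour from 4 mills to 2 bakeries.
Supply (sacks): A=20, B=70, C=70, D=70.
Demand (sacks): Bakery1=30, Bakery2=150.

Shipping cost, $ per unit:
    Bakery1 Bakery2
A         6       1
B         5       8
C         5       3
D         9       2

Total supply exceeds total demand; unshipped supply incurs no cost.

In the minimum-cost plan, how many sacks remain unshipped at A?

0

Minimum-cost shipments:
  A–Bakery2: 20 × $1 = $20
  B–Bakery1: 20 × $5 = $100
  C–Bakery1: 10 × $5 = $50
  C–Bakery2: 60 × $3 = $180
  D–Bakery2: 70 × $2 = $140
Total cost = $490.
A ships 20 of its 20, leaving 0.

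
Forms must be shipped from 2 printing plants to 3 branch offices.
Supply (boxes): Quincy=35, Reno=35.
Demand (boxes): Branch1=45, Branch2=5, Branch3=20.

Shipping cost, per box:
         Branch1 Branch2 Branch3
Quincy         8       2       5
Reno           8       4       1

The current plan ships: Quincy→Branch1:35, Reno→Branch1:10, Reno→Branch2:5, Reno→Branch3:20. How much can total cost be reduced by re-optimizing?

10

Current plan cost = 35·8 + 10·8 + 5·4 + 20·1 = 400.
Optimal plan:
  Quincy to Branch1: 30 × 8 = 240
  Quincy to Branch2: 5 × 2 = 10
  Reno to Branch1: 15 × 8 = 120
  Reno to Branch3: 20 × 1 = 20
Optimal cost = 390.
Saving = 400 − 390 = 10.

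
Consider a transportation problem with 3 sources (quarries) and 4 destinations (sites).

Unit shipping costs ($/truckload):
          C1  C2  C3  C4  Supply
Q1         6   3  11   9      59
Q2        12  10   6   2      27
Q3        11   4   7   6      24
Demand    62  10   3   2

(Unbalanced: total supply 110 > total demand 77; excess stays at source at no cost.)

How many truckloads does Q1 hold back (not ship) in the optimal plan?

Minimum-cost shipments:
  Q1 to C1: 59 × $6 = $354
  Q2 to C3: 3 × $6 = $18
  Q2 to C4: 2 × $2 = $4
  Q3 to C1: 3 × $11 = $33
  Q3 to C2: 10 × $4 = $40
Total cost = $449.
Q1 ships 59 of its 59, leaving 0.

0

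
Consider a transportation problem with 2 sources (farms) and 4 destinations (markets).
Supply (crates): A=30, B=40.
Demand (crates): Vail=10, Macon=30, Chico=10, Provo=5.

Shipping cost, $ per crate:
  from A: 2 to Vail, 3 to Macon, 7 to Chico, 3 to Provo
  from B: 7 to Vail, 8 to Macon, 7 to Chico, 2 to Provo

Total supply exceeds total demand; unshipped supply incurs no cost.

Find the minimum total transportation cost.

Optimal allocation:
  A->Vail: 10 × $2 = $20
  A->Macon: 20 × $3 = $60
  B->Macon: 10 × $8 = $80
  B->Chico: 10 × $7 = $70
  B->Provo: 5 × $2 = $10
Total = 20 + 60 + 80 + 70 + 10 = $240.
(Supply check: A ships 30; B ships 25.)

240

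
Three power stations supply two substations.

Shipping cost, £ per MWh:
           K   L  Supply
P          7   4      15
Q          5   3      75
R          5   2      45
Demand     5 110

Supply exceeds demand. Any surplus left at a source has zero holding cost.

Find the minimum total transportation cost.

310

Optimal allocation:
  Q→K: 5 MWh
  Q→L: 65 MWh
  R→L: 45 MWh
Total cost = £310.
(Supply check: P ships 0; Q ships 70; R ships 45.)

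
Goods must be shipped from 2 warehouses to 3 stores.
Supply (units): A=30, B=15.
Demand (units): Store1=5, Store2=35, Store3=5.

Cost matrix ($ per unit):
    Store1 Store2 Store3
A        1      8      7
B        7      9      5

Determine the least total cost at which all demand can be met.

One minimum-cost allocation:
  A→Store1: 5 × $1 = $5
  A→Store2: 25 × $8 = $200
  B→Store2: 10 × $9 = $90
  B→Store3: 5 × $5 = $25
Total = 5 + 200 + 90 + 25 = $320.

320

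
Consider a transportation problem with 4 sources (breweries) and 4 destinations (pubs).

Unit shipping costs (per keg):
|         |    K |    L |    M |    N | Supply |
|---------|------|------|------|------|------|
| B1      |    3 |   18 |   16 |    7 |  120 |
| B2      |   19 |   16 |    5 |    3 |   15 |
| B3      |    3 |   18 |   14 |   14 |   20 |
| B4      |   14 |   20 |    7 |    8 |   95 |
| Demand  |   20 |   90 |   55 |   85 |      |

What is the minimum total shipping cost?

2640

An optimal shipping plan:
  B1–L: 90 kegs
  B1–N: 30 kegs
  B2–N: 15 kegs
  B3–K: 20 kegs
  B4–M: 55 kegs
  B4–N: 40 kegs
Total cost = 2640.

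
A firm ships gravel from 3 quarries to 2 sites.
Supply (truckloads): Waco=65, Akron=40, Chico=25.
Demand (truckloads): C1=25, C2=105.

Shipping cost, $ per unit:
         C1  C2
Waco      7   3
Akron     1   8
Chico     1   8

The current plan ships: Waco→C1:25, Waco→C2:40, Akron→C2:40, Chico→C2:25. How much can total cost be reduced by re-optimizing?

275

Current plan cost = 25·7 + 40·3 + 40·8 + 25·8 = $815.
Optimal plan:
  Waco→C2: 65 × $3 = $195
  Akron→C1: 25 × $1 = $25
  Akron→C2: 15 × $8 = $120
  Chico→C2: 25 × $8 = $200
Optimal cost = $540.
Saving = 815 − 540 = $275.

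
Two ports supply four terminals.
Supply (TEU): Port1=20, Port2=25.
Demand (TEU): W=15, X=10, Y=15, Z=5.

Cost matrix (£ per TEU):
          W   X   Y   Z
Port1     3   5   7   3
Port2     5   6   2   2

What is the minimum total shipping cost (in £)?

An optimal shipping plan:
  Port1–W: 15 × £3 = £45
  Port1–X: 5 × £5 = £25
  Port2–X: 5 × £6 = £30
  Port2–Y: 15 × £2 = £30
  Port2–Z: 5 × £2 = £10
Total = 45 + 25 + 30 + 30 + 10 = £140.
(Supply check: Port1 ships 20; Port2 ships 25.)

140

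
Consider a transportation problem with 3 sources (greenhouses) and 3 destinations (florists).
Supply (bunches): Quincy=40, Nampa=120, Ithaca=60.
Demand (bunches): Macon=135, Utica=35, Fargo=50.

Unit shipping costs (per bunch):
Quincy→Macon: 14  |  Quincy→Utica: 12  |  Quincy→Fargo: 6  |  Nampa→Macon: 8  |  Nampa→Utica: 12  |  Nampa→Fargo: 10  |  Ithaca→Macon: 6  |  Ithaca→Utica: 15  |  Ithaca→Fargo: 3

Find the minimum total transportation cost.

A cheapest plan:
  Quincy to Utica: 35 bunches
  Quincy to Fargo: 5 bunches
  Nampa to Macon: 120 bunches
  Ithaca to Macon: 15 bunches
  Ithaca to Fargo: 45 bunches
Total cost = 1635.
(Supply check: Quincy ships 40; Nampa ships 120; Ithaca ships 60.)

1635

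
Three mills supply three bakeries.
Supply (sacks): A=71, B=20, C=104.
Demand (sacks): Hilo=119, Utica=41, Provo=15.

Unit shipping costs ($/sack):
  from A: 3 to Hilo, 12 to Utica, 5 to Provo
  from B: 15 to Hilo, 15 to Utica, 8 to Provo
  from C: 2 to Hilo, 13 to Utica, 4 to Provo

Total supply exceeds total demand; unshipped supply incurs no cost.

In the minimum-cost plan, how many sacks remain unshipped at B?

An optimal plan:
  A–Hilo: 15 × $3 = $45
  A–Utica: 41 × $12 = $492
  A–Provo: 15 × $5 = $75
  C–Hilo: 104 × $2 = $208
Total cost = $820.
B ships 0 of its 20, leaving 20.

20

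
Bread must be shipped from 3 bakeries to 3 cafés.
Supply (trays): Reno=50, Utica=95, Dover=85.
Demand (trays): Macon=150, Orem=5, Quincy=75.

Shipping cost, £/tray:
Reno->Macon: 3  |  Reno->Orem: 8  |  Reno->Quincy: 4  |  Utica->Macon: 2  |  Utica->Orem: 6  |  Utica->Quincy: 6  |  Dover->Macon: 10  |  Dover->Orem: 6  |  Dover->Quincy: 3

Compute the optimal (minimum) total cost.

Optimal allocation:
  Reno→Macon: 50 × £3 = £150
  Utica→Macon: 95 × £2 = £190
  Dover→Macon: 5 × £10 = £50
  Dover→Orem: 5 × £6 = £30
  Dover→Quincy: 75 × £3 = £225
Total = 150 + 190 + 50 + 30 + 225 = £645.
(Supply check: Reno ships 50; Utica ships 95; Dover ships 85.)

645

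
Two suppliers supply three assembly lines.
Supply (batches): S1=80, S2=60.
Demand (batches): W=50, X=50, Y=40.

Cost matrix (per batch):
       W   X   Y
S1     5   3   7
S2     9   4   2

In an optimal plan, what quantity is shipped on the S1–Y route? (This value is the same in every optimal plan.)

The minimum-cost plan:
  S1→W: 50 × 5 = 250
  S1→X: 30 × 3 = 90
  S2→X: 20 × 4 = 80
  S2→Y: 40 × 2 = 80
Total cost = 500.
The route S1→Y is not used.

0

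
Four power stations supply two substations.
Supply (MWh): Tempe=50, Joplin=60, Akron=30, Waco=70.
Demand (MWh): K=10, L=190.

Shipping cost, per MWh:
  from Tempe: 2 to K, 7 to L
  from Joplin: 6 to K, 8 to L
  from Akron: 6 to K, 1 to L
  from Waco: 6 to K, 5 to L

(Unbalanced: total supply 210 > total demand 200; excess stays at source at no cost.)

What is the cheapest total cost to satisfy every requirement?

Optimal allocation:
  Tempe–K: 10 × 2 = 20
  Tempe–L: 40 × 7 = 280
  Joplin–L: 50 × 8 = 400
  Akron–L: 30 × 1 = 30
  Waco–L: 70 × 5 = 350
Total = 20 + 280 + 400 + 30 + 350 = 1080.

1080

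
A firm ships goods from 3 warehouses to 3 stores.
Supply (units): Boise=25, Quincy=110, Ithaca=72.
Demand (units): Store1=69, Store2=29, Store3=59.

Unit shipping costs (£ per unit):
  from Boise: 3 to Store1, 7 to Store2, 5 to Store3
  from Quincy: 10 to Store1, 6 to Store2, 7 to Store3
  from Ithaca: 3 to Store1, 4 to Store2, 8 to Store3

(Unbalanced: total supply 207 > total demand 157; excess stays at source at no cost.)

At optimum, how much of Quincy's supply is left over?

Minimum-cost shipments:
  Boise–Store3: 25 × £5 = £125
  Quincy–Store2: 26 × £6 = £156
  Quincy–Store3: 34 × £7 = £238
  Ithaca–Store1: 69 × £3 = £207
  Ithaca–Store2: 3 × £4 = £12
Total cost = £738.
Quincy ships 60 of its 110, leaving 50.

50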